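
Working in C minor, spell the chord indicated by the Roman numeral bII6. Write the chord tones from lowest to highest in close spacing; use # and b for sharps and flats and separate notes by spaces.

Scale degree 2 in C minor is D; lowering it a half step gives Db. bII6 is the Neapolitan sixth — a major triad on the lowered second degree, here in its customary first inversion.
So the chord is Db-F-Ab.
With the 6 figure the chord is in first inversion; from the bass F upward in close position it reads F-Ab-Db.

F Ab Db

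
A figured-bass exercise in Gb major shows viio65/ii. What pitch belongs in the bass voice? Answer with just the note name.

Bb

The applied chord viio65/ii is rooted on G: G-Bb-Db-Fb.
The figure 65 means first inversion — the third is in the bass.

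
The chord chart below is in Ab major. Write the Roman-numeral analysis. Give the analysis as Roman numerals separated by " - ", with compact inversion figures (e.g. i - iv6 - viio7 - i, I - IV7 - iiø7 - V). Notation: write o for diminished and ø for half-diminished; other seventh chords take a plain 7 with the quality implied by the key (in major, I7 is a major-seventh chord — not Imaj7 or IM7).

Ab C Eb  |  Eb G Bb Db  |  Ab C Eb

Ab-C-Eb: major triad on Ab = scale degree 1 → I.
Eb-G-Bb-Db has root Eb, degree 5 in Ab major, so V7.
Ab-C-Eb: root Ab is the tonic; major triad there is I.

I - V7 - I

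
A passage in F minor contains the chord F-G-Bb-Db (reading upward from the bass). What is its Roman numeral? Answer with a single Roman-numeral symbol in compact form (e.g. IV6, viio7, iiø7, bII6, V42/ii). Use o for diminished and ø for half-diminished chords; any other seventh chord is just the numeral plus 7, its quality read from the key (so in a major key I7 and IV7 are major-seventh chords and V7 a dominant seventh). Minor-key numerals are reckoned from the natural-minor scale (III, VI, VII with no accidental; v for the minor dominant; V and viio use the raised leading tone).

iiø42

The pitches G-Bb-Db-F form a half-diminished seventh chord rooted on G.
G is scale degree 2 in F minor, and a half-diminished seventh chord on that degree is written iiø7.
With F in the bass the chord is in third inversion, so the figured bass is 42.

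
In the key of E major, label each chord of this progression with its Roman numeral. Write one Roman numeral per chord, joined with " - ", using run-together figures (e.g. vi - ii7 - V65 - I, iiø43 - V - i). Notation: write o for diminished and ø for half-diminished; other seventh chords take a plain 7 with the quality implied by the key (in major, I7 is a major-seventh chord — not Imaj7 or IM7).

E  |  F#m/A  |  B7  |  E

E: root E is the tonic; major triad there is I.
F#m/A has root F#, degree 2 in E major, so ii6.
B7: dominant seventh chord on B = scale degree 5 → V7.
E: major triad on E = scale degree 1 → I.

I - ii6 - V7 - I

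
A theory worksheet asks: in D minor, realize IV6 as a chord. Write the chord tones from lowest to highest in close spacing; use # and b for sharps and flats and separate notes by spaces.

B D G

Scale degree 4 in D minor is G; here the chord built on it is altered to a major triad. IV6 is the major subdominant, borrowed from the parallel major.
So the chord is G-B-D.
The figured bass 6 indicates first inversion, placing the third (B) in the bass: B-D-G.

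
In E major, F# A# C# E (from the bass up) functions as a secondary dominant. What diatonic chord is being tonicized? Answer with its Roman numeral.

V

The chord is a dominant seventh chord on F#.
A dominant resolves down a perfect fifth: F# → B. In E major, B is scale degree 5, i.e. V.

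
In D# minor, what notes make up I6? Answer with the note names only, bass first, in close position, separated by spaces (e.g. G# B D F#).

I6 is the major tonic (Picardy third), borrowed from the parallel major. In D# minor that root is D#.
So the chord is D#-F##-A#, a major triad.
The figured bass 6 indicates first inversion, placing the third (F##) in the bass: F##-A#-D#.

F## A# D#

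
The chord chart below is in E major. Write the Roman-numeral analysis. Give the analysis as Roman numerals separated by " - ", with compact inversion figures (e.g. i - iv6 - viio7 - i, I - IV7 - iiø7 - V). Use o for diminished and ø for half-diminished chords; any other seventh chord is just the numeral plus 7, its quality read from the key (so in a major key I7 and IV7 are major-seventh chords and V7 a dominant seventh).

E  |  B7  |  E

E: root E is the tonic; major triad there is I.
B7: dominant seventh chord on B = scale degree 5 → V7.
E: root E is the tonic; major triad there is I.

I - V7 - I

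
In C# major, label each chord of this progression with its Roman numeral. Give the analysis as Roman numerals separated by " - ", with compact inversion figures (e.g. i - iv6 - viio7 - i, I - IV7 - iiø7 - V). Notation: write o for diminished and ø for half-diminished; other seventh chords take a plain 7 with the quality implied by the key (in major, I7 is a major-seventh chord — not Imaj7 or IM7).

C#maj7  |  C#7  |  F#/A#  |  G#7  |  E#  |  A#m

I7 - V7/IV - IV6 - V7 - V/vi - vi

C#maj7 has root C#, degree 1 in C# major, so I7.
C#7: chromatic; C# is V of IV, so V7/IV.
F#/A#: major triad on F# = scale degree 4 → IV6.
G#7: root G# is the dominant; dominant seventh chord there is V7.
E#: a major triad on E#, the applied dominant of vi → V/vi.
A#m has root A#, degree 6 in C# major, so vi.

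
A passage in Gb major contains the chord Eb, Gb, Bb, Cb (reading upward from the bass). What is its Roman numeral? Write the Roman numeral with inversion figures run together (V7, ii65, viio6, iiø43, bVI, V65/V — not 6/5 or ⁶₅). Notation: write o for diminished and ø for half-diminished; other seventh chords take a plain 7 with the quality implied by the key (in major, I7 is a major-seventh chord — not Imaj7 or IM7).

Stacked in thirds the chord is Cb-Eb-Gb-Bb: a major seventh chord on Cb.
In Gb major, Cb is the subdominant; the diatonic major seventh chord there is IV7.
With Eb in the bass the chord is in first inversion, so the figured bass is 65.

IV65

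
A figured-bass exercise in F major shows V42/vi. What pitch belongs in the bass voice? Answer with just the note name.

The applied chord V42/vi is rooted on A: A-C#-E-G.
The figure 42 means third inversion — the seventh is in the bass.

G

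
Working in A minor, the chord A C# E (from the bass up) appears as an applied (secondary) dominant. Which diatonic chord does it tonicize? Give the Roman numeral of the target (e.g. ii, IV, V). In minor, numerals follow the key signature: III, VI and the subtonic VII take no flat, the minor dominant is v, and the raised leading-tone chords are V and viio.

The chord is a major triad on A.
A dominant resolves down a perfect fifth: A → D. In A minor, D is scale degree 4, i.e. iv.

iv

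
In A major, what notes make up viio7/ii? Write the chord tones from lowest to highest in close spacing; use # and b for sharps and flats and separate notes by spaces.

A# C# E G

The slash marks an applied leading-tone chord: viio of ii. In A major, ii is B, so the leading tone to it is A#, a half step below.
Building a fully diminished seventh chord on A# gives A#-C#-E-G.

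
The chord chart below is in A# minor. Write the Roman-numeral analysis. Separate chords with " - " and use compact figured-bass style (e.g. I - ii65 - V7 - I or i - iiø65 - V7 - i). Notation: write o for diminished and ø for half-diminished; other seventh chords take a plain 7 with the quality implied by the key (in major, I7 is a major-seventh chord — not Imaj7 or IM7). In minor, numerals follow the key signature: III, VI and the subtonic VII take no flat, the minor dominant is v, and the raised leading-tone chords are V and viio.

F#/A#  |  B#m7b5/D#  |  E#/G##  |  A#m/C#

VI6 - iiø65 - V6 - i6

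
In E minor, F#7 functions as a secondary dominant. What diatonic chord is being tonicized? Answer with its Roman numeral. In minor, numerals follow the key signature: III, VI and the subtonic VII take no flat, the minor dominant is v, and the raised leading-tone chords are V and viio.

The chord is a dominant seventh chord on F#.
A dominant resolves down a perfect fifth: F# → B. In E minor, B is scale degree 5, i.e. V.

V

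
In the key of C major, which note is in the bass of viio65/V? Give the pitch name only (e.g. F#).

The applied chord viio65/V is rooted on F#: F#-A-C-Eb.
The figure 65 means first inversion — the third is in the bass.

A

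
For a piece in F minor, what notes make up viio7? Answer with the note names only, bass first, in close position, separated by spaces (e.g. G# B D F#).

E G Bb Db

In F minor, the leading-tone chord is built on the raised seventh degree, E.
That chord is spelled E-G-Bb-Db.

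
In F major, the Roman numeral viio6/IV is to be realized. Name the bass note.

The applied chord viio6/IV is rooted on A: A-C-Eb.
The figure 6 means first inversion — the third is in the bass.

C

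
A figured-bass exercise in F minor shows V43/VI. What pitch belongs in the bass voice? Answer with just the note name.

Eb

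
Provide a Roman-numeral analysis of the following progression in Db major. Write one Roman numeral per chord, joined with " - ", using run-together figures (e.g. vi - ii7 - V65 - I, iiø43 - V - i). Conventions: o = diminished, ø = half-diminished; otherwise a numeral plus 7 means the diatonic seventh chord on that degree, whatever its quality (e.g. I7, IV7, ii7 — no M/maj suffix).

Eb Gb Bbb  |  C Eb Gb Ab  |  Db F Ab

Eb-Gb-Bbb: diminished triad on Eb — chromatic; iio (borrowed from the parallel minor).
C-Eb-Gb-Ab: root Ab is the dominant; dominant seventh chord there is V65.
Db-F-Ab: root Db is the tonic; major triad there is I.

iio - V65 - I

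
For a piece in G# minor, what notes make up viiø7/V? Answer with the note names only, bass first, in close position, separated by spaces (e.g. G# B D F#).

viiø7/V is a secondary leading-tone chord. The target V is D# in G# minor; the applied chord is rooted a semitone below, on C##.
Building a half-diminished seventh chord on C## gives C##-E#-G#-B#.

C## E# G# B#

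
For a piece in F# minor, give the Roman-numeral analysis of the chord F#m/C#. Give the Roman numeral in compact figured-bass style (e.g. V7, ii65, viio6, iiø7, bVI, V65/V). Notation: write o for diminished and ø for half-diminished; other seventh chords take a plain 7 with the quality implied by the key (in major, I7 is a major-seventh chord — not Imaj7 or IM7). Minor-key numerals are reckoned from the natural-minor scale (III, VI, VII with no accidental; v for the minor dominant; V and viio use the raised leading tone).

The pitches F#-A-C# form a minor triad rooted on F#.
In F# minor, F# is the tonic; the diatonic minor triad there is i.
With C# in the bass the chord is in second inversion, so the figured bass is 64.

i64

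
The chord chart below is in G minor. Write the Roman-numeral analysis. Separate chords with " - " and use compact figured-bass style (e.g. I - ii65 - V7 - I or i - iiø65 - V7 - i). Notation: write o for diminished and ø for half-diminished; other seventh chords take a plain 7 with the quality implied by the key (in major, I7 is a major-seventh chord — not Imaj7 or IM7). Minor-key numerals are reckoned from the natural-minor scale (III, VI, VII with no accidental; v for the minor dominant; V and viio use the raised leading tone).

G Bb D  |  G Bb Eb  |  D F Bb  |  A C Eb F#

i - VI6 - III6 - viio65

G-Bb-D has root G, degree 1 in G minor, so i.
G-Bb-Eb: root Eb is the submediant; major triad there is VI6.
D-F-Bb has root Bb, degree 3 in G minor, so III6.
A-C-Eb-F#: fully diminished seventh chord on F# = scale degree 7 → viio65.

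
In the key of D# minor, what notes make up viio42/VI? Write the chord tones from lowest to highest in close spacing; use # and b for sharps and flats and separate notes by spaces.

The slash marks an applied leading-tone chord: viio of VI. In D# minor, VI is B, so the leading tone to it is A#, a half step below.
Building a fully diminished seventh chord on A# gives A#-C#-E-G.
With the 42 figure the chord is in third inversion; from the bass G upward in close position it reads G-A#-C#-E.

G A# C# E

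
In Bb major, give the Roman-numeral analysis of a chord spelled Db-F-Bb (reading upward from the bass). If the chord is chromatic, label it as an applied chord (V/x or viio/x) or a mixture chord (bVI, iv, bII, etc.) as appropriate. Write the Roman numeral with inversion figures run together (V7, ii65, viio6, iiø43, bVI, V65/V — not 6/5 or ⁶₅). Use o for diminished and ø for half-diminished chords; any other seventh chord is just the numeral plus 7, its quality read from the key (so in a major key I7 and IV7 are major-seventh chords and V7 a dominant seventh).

i6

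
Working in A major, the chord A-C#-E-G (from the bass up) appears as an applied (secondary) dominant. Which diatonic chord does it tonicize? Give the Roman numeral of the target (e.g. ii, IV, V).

The chord is a dominant seventh chord on A.
A dominant resolves down a perfect fifth: A → D. In A major, D is scale degree 4, i.e. IV.

IV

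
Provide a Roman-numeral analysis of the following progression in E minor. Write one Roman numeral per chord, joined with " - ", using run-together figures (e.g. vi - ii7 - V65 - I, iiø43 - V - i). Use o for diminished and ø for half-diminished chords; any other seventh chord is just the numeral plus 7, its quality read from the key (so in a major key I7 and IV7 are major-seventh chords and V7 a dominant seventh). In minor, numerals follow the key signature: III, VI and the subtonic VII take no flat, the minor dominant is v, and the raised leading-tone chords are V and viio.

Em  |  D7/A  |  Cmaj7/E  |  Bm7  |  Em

i - VII43 - VI65 - v7 - i

Em: minor triad on E = scale degree 1 → i.
D7/A: root D is the subtonic; dominant seventh chord there is VII43.
Cmaj7/E has root C, degree 6 in E minor, so VI65.
Bm7: minor seventh chord on B = scale degree 5 → v7.
Em has root E, degree 1 in E minor, so i.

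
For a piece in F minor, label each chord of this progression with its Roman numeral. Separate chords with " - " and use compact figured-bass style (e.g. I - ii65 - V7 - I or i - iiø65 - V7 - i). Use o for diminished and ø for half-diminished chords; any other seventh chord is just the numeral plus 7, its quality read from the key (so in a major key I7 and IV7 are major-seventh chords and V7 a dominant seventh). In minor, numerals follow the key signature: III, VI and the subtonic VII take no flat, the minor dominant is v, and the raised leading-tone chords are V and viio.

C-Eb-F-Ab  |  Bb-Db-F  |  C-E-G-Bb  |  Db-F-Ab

i43 - iv - V7 - VI

C-Eb-F-Ab has root F, degree 1 in F minor, so i43.
Bb-Db-F has root Bb, degree 4 in F minor, so iv.
C-E-G-Bb has root C, degree 5 in F minor, so V7.
Db-F-Ab: major triad on Db = scale degree 6 → VI.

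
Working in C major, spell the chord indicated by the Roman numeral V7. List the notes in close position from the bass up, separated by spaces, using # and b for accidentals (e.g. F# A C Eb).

G B D F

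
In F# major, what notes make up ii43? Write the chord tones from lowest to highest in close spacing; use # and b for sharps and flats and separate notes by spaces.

D# F# G# B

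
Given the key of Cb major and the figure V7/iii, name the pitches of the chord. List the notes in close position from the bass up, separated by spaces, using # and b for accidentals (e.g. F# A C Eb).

Bb D F Ab

V7/iii is a secondary dominant — the dominant seventh of iii. iii in Cb major is Eb, so the applied chord's root is Bb, a perfect fifth above.
Building a dominant seventh chord on Bb gives Bb-D-F-Ab.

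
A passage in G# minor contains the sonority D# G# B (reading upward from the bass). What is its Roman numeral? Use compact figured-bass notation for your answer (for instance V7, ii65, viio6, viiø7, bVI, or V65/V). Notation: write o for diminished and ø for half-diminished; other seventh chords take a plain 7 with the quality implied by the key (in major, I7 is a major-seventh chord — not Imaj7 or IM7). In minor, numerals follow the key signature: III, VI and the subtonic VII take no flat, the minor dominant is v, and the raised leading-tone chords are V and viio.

i64

The pitches G#-B-D# form a minor triad rooted on G#.
G# is scale degree 1 in G# minor, and a minor triad on that degree is written i.
With D# in the bass the chord is in second inversion, so the figured bass is 64.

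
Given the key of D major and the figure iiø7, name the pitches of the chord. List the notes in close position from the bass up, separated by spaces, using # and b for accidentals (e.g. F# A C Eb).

E G Bb D

iiø7 is the half-diminished supertonic seventh, borrowed from the parallel minor. In D major that root is E.
So the chord is E-G-Bb-D.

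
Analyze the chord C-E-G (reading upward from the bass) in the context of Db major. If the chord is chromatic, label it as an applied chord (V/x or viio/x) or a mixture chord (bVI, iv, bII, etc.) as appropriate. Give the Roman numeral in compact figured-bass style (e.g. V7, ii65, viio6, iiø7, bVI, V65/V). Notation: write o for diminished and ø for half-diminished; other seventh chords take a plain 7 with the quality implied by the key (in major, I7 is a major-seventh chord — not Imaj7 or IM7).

V/iii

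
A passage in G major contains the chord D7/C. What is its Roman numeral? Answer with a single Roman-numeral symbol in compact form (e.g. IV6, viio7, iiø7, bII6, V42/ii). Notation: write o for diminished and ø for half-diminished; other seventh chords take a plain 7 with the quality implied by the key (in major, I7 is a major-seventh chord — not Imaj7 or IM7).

V42

The pitches D-F#-A-C form a dominant seventh chord rooted on D.
D is scale degree 5 in G major, and a dominant seventh chord on that degree is written V7.
With C in the bass the chord is in third inversion, so the figured bass is 42.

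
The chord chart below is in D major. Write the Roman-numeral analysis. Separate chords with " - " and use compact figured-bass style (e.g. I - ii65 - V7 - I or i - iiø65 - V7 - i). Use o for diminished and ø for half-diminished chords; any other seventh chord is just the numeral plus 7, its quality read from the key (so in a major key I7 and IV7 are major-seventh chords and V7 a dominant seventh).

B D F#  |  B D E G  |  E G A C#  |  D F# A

B-D-F#: minor triad on B = scale degree 6 → vi.
B-D-E-G has root E, degree 2 in D major, so ii43.
E-G-A-C#: dominant seventh chord on A = scale degree 5 → V43.
D-F#-A has root D, degree 1 in D major, so I.

vi - ii43 - V43 - I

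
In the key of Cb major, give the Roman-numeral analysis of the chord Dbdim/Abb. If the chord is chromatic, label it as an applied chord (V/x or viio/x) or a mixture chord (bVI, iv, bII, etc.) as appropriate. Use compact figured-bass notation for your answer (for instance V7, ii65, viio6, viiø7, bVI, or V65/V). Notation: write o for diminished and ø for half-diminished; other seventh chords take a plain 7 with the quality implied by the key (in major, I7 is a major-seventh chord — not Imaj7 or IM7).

Stacked in thirds the chord is Db-Fb-Abb: a diminished triad on Db.
Db is the second degree of Cb major. This is the diminished supertonic triad, borrowed from the parallel minor.
With Abb in the bass the chord is in second inversion, so the figured bass is 64.

iio64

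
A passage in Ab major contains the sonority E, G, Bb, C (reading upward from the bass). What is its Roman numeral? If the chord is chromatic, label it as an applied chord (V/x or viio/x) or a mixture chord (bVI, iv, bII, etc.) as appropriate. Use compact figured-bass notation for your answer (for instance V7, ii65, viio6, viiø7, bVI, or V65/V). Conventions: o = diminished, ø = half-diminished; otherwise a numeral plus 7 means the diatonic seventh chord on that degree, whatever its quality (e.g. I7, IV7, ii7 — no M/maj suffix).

The pitches C-E-G-Bb form a dominant seventh chord rooted on C.
C is not a diatonic chord root with this quality in Ab major, but it lies a perfect fifth above F (vi), so the chord functions as an applied dominant of vi.
With E in the bass the chord is in first inversion, so the figured bass is 65.

V65/vi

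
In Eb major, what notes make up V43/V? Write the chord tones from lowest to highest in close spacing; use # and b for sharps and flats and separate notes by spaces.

C Eb F A

The slash means an applied dominant: we want the dominant of V. In Eb major, V is Bb major, and its dominant is built on F.
Building a dominant seventh chord on F gives F-A-C-Eb.
With the 43 figure the chord is in second inversion; from the bass C upward in close position it reads C-Eb-F-A.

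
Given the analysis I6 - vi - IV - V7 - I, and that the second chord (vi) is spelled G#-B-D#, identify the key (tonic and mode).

B major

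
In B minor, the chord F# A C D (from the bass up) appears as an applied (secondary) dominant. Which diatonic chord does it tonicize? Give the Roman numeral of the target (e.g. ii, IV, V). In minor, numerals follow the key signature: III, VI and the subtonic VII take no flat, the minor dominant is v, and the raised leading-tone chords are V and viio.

The chord is a dominant seventh chord on D.
A dominant resolves down a perfect fifth: D → G. In B minor, G is scale degree 6, i.e. VI.

VI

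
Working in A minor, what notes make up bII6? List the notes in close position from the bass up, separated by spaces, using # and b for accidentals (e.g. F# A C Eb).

D F Bb

bII6 is the Neapolitan sixth — a major triad on the lowered second degree, here in its customary first inversion. In A minor that root is Bb.
So the chord is Bb-D-F.
The figured bass 6 indicates first inversion, placing the third (D) in the bass: D-F-Bb.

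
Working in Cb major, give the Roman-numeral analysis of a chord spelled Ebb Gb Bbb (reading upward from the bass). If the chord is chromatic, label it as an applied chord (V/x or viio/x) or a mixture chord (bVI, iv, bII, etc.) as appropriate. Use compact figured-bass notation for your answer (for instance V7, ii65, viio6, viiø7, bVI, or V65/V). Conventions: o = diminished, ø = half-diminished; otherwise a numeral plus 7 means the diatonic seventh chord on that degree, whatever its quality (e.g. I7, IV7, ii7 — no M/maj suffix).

bIII

Stacked in thirds the chord is Ebb-Gb-Bbb: a major triad on Ebb.
Ebb is the lowered third degree of Cb major (diatonic 3 would be Eb). This is a major triad on the lowered third degree, borrowed from the parallel minor.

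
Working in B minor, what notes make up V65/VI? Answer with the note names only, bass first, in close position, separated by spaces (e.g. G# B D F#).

F# A C D

The slash means an applied dominant: we want the dominant of VI. In B minor, VI is G major, and its dominant is built on D.
Building a dominant seventh chord on D gives D-F#-A-C.
The figured bass 65 indicates first inversion, placing the third (F#) in the bass: F#-A-C-D.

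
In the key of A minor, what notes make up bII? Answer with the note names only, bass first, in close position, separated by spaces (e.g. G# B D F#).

Bb D F

Scale degree 2 in A minor is B; lowering it a half step gives Bb. bII is the Neapolitan chord — a major triad on the lowered second degree.
So the chord is Bb-D-F.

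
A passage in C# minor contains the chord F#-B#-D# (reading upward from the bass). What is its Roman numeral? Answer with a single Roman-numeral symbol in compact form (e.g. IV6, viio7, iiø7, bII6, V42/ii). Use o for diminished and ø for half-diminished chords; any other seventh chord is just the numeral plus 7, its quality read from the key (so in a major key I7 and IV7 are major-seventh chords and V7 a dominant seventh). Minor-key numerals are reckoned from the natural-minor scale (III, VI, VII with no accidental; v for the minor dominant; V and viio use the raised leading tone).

viio64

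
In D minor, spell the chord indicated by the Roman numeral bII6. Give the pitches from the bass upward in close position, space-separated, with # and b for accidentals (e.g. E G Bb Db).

G Bb Eb

Scale degree 2 in D minor is E; lowering it a half step gives Eb. bII6 is the Neapolitan sixth — a major triad on the lowered second degree, here in its customary first inversion.
So the chord is Eb-G-Bb, a major triad.
The figured bass 6 indicates first inversion, placing the third (G) in the bass: G-Bb-Eb.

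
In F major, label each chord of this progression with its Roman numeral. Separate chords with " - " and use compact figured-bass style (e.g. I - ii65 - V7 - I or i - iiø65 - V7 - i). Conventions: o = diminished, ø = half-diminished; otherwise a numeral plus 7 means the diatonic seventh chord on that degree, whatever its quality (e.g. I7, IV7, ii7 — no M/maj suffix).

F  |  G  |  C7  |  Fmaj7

I - V/V - V7 - I7

F has root F, degree 1 in F major, so I.
G: chromatic; G is V of V, so V/V.
C7 has root C, degree 5 in F major, so V7.
Fmaj7 has root F, degree 1 in F major, so I7.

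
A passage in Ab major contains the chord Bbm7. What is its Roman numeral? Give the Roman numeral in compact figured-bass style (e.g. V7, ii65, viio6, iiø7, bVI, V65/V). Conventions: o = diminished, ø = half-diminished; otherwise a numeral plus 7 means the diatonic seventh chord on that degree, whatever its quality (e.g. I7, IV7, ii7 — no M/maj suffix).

ii7

The pitches Bb-Db-F-Ab form a minor seventh chord rooted on Bb.
Bb is scale degree 2 in Ab major, and a minor seventh chord on that degree is written ii7.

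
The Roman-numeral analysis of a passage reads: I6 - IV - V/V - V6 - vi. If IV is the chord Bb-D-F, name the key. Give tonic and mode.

F major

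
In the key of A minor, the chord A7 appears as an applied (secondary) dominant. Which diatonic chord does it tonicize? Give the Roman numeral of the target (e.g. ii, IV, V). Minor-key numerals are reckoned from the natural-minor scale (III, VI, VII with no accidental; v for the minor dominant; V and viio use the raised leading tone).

The chord is a dominant seventh chord on A.
A dominant resolves down a perfect fifth: A → D. In A minor, D is scale degree 4, i.e. iv.

iv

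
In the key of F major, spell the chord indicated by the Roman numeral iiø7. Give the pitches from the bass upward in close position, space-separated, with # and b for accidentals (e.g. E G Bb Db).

iiø7 is the half-diminished supertonic seventh, borrowed from the parallel minor. In F major that root is G.
So the chord is G-Bb-Db-F.

G Bb Db F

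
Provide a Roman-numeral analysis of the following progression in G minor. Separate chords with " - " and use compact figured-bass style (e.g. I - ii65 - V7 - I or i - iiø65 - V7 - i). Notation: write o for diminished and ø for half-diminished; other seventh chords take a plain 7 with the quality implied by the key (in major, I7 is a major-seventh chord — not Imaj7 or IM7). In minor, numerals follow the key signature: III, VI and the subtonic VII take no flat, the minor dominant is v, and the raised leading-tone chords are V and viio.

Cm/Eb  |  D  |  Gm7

Cm/Eb has root C, degree 4 in G minor, so iv6.
D has root D, degree 5 in G minor, so V.
Gm7: minor seventh chord on G = scale degree 1 → i7.

iv6 - V - i7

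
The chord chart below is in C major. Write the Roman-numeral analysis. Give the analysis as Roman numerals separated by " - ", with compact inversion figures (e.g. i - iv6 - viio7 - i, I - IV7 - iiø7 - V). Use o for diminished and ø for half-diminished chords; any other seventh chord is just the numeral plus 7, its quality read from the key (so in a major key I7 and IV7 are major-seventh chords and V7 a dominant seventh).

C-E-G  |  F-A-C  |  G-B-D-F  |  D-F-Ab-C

I - IV - V7 - iiø7

C-E-G: major triad on C = scale degree 1 → I.
F-A-C: major triad on F = scale degree 4 → IV.
G-B-D-F has root G, degree 5 in C major, so V7.
D-F-Ab-C: half-diminished seventh chord on D — chromatic; iiø7 (borrowed from the parallel minor).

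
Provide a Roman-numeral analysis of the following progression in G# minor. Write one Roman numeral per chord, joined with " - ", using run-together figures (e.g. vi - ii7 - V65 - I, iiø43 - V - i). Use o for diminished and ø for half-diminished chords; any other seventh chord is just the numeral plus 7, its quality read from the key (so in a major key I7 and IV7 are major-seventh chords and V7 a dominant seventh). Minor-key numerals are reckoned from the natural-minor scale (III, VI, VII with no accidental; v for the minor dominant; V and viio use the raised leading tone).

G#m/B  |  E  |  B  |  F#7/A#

i6 - VI - III - VII65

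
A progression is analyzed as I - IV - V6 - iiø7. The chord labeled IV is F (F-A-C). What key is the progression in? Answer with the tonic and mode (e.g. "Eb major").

C major

The anchor chord is a major triad on F, labeled IV.
If F is scale degree 4 and the mode makes that degree carry a major triad, the tonic is C and the mode is major.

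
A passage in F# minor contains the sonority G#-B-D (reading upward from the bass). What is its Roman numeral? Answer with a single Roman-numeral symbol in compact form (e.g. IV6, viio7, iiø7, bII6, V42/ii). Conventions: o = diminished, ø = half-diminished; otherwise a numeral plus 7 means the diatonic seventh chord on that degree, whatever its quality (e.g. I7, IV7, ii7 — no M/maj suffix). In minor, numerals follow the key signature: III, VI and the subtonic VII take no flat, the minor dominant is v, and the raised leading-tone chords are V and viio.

The pitches G#-B-D form a diminished triad rooted on G#.
In F# minor, G# is the supertonic; the diatonic diminished triad there is iio.

iio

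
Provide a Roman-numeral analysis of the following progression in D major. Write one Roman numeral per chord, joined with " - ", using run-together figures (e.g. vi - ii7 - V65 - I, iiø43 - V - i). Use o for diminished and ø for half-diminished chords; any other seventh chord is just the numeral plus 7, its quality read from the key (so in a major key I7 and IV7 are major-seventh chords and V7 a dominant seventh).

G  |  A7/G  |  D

G has root G, degree 4 in D major, so IV.
A7/G has root A, degree 5 in D major, so V42.
D: root D is the tonic; major triad there is I.

IV - V42 - I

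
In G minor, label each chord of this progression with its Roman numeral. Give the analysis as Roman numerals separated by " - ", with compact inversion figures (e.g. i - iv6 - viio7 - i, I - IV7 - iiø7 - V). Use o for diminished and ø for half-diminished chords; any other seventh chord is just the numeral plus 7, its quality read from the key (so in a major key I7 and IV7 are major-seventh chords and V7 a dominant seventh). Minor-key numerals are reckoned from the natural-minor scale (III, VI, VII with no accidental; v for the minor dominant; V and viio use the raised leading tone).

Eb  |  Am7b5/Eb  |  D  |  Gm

Eb: root Eb is the submediant; major triad there is VI.
Am7b5/Eb: root A is the supertonic; half-diminished seventh chord there is iiø43.
D: root D is the dominant; major triad there is V.
Gm has root G, degree 1 in G minor, so i.

VI - iiø43 - V - i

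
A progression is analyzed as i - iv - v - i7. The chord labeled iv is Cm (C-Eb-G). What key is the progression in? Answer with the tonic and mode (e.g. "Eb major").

iv is given as C-Eb-G — a minor triad with root C.
iv on C implies C is the subdominant; that puts the tonic at G, and the lowercase numeral fits minor mode.

G minor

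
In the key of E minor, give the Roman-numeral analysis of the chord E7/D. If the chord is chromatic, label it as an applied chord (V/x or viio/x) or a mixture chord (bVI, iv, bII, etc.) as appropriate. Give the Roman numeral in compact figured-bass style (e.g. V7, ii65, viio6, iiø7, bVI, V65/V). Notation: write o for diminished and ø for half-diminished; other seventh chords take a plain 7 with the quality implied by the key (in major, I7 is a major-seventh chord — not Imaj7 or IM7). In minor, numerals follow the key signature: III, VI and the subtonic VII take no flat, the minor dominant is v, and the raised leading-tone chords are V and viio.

Stacked in thirds the chord is E-G#-B-D: a dominant seventh chord on E.
E is not a diatonic chord root with this quality in E minor, but it lies a perfect fifth above A (iv), so the chord functions as an applied dominant of iv.
With D in the bass the chord is in third inversion, so the figured bass is 42.

V42/iv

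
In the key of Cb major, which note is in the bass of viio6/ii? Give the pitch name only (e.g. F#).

Eb

The applied chord viio6/ii is rooted on C: C-Eb-Gb.
The figure 6 means first inversion — the third is in the bass.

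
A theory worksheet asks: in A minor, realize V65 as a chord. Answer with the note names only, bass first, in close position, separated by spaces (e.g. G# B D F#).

G# B D E

In A minor, scale degree 5 is E. The dominant is major (leading tone raised), so V is a dominant seventh chord.
That chord is spelled E-G#-B-D.
With the 65 figure the chord is in first inversion; from the bass G# upward in close position it reads G#-B-D-E.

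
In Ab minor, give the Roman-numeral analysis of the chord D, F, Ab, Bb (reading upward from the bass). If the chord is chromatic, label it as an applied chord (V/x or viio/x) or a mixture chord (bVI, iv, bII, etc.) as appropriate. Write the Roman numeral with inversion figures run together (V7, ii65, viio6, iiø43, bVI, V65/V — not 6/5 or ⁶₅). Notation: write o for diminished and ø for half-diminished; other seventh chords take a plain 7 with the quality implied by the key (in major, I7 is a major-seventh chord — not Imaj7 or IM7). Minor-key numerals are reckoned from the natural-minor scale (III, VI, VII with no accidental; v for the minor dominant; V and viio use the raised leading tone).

V65/V

Stacked in thirds the chord is Bb-D-F-Ab: a dominant seventh chord on Bb.
Bb is not a diatonic chord root with this quality in Ab minor, but it lies a perfect fifth above Eb (V), so the chord functions as an applied dominant of V.
With D in the bass the chord is in first inversion, so the figured bass is 65.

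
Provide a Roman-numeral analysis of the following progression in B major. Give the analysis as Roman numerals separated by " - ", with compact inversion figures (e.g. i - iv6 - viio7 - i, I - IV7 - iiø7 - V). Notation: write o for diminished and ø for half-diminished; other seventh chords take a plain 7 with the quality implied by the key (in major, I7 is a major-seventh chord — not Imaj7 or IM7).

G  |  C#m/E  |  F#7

bVI - ii6 - V7

G: major triad on G — chromatic; bVI (borrowed from the parallel minor).
C#m/E: root C# is the supertonic; minor triad there is ii6.
F#7 has root F#, degree 5 in B major, so V7.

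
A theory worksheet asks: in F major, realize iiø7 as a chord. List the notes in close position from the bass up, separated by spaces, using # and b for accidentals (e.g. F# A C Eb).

G Bb Db F

Scale degree 2 in F major is G; here the chord built on it is altered to a half-diminished seventh chord. iiø7 is the half-diminished supertonic seventh, borrowed from the parallel minor.
So the chord is G-Bb-Db-F, a half-diminished seventh chord.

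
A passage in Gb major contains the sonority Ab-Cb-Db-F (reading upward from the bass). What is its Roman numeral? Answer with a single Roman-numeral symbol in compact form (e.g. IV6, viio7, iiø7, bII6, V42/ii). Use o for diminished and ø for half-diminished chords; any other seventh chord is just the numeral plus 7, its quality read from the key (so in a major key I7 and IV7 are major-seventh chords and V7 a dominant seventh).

The pitches Db-F-Ab-Cb form a dominant seventh chord rooted on Db.
Db is scale degree 5 in Gb major, and a dominant seventh chord on that degree is written V7.
With Ab in the bass the chord is in second inversion, so the figured bass is 43.

V43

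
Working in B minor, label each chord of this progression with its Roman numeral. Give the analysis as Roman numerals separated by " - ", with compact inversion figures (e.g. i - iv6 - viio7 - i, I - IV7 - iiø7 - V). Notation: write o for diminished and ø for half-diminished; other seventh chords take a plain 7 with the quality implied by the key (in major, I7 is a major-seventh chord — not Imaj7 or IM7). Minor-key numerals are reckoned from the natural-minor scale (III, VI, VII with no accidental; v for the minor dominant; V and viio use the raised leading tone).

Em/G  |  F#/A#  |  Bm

Em/G: minor triad on E = scale degree 4 → iv6.
F#/A#: root F# is the dominant; major triad there is V6.
Bm: minor triad on B = scale degree 1 → i.

iv6 - V6 - i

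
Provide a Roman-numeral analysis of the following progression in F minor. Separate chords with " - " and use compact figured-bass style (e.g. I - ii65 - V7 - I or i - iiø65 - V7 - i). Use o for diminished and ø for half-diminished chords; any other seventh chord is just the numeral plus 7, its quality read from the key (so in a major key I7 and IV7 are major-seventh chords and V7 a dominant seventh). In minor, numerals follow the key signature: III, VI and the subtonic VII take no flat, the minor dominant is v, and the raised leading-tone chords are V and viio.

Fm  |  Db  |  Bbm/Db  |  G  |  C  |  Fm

Fm has root F, degree 1 in F minor, so i.
Db has root Db, degree 6 in F minor, so VI.
Bbm/Db: root Bb is the subdominant; minor triad there is iv6.
G is the secondary dominant of V (major triad on G): V/V.
C has root C, degree 5 in F minor, so V.
Fm: minor triad on F = scale degree 1 → i.

i - VI - iv6 - V/V - V - i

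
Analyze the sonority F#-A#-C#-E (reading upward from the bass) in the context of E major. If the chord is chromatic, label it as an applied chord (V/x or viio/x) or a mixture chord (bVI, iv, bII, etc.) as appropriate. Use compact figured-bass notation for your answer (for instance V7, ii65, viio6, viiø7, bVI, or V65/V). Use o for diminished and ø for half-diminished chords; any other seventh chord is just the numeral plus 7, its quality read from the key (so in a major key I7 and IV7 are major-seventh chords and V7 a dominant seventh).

Stacked in thirds the chord is F#-A#-C#-E: a dominant seventh chord on F#.
F# is not a diatonic chord root with this quality in E major, but it lies a perfect fifth above B (V), so the chord functions as an applied dominant of V.

V7/V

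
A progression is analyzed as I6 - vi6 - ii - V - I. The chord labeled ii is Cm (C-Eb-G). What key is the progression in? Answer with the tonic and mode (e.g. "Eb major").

Bb major

The chord Cm is a minor triad rooted on C; its label is ii.
If C is scale degree 2 and the mode makes that degree carry a minor triad, the tonic is Bb and the mode is major.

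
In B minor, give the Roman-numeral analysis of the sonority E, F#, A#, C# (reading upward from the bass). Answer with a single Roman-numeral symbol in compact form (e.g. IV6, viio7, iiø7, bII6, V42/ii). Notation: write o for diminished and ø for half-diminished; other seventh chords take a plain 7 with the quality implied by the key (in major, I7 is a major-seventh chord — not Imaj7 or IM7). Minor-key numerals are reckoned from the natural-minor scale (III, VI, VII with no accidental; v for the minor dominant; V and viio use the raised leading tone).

V42

The pitches F#-A#-C#-E form a dominant seventh chord rooted on F#.
In B minor, F# is the dominant; the diatonic dominant seventh chord there is V7.
With E in the bass the chord is in third inversion, so the figured bass is 42.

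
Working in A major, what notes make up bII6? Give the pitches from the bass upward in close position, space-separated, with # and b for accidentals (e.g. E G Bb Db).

D F Bb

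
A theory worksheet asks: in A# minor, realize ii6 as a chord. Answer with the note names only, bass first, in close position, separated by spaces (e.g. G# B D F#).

ii6 is the minor supertonic, borrowed from the parallel major (the Dorian ii). In A# minor that root is B#.
So the chord is B#-D#-F##, a minor triad.
The figured bass 6 indicates first inversion, placing the third (D#) in the bass: D#-F##-B#.

D# F## B#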